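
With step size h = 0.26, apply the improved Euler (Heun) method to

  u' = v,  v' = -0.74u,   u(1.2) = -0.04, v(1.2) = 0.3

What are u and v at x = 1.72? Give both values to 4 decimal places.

Heun on (u,v): k1 = f(x_n, state_n); k2 = f(x_n + h, state_n + h·k1); state_{n+1} = state_n + (h/2)·(k1 + k2).
1.200000: (-0.040000, 0.300000)
  k1 = (0.300000, 0.029600)
  predictor → (0.038000, 0.307696)
  k2 = (0.307696, -0.028120)
  → (0.039000, 0.300192)
1.460000: (0.039000, 0.300192)
  k1 = (0.300192, -0.028860)
  predictor → (0.117051, 0.292689)
  k2 = (0.292689, -0.086617)
  → (0.116075, 0.285180)
(u(1.72), v(1.72)) ≈ (0.1161, 0.2852)

0.1161, 0.2852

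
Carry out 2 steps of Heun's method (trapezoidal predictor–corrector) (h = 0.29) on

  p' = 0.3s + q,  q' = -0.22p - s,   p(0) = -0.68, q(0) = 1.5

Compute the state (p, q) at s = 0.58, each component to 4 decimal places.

0.2330, 1.3612

Heun on (p,q): k1 = f(s_n, state_n); k2 = f(s_n + h, state_n + h·k1); state_{n+1} = state_n + (h/2)·(k1 + k2).
0.000000: (-0.680000, 1.500000)
  k1 = (1.500000, 0.149600)
  predictor → (-0.245000, 1.543384)
  k2 = (1.630384, -0.236100)
  → (-0.226094, 1.487458)
0.290000: (-0.226094, 1.487458)
  k1 = (1.574458, -0.240259)
  predictor → (0.230498, 1.417782)
  k2 = (1.591782, -0.630710)
  → (0.233010, 1.361167)
(p(0.58), q(0.58)) ≈ (0.2330, 1.3612)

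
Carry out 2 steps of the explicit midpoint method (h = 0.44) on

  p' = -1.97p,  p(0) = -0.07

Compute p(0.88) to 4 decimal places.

Midpoint: k1 = f(s_n, p_n); k2 = f(s_n + h/2, p_n + (h/2)·k1); p_{n+1} = p_n + h·k2.
s=0.000000, p=-0.070000:
  k1 = f(0.000000, -0.070000) = 0.137900
  k2 = f(0.220000, -0.039662) = 0.078134
  p ← -0.070000 + 0.44·0.078134 = -0.035621
s=0.440000, p=-0.035621:
  k1 = f(0.440000, -0.035621) = 0.070173
  k2 = f(0.660000, -0.020183) = 0.039760
  p ← -0.035621 + 0.44·0.039760 = -0.018126
p(0.88) ≈ -0.0181

-0.0181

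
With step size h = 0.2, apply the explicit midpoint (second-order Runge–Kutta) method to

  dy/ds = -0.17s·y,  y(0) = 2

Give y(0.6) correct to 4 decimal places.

1.9396

Midpoint: k1 = f(s_n, y_n); k2 = f(s_n + h/2, y_n + (h/2)·k1); y_{n+1} = y_n + h·k2.
s=0.000000, y=2.000000:
  k1 = f(0.000000, 2.000000) = 0.000000
  k2 = f(0.100000, 2.000000) = -0.034000
  y ← 2.000000 + 0.2·(-0.034000) = 1.993200
s=0.200000, y=1.993200:
  k1 = f(0.200000, 1.993200) = -0.067769
  k2 = f(0.300000, 1.986423) = -0.101308
  y ← 1.993200 + 0.2·(-0.101308) = 1.972938
s=0.400000, y=1.972938:
  k1 = f(0.400000, 1.972938) = -0.134160
  k2 = f(0.500000, 1.959523) = -0.166559
  y ← 1.972938 + 0.2·(-0.166559) = 1.939627
y(0.6) ≈ 1.9396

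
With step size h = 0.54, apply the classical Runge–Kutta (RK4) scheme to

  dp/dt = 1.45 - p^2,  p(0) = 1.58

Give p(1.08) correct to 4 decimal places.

RK4: k1 = f(t_n, p_n); k2 = f(t_n + h/2, p_n + (h/2)·k1); k3 = f(t_n + h/2, p_n + (h/2)·k2); k4 = f(t_n + h, p_n + h·k3); p_{n+1} = p_n + (h/6)·(k1 + 2k2 + 2k3 + k4).
t=0.000000, p=1.580000:
  k1 = f(0.000000, 1.580000) = -1.046400
  k2 = f(0.270000, 1.297472) = -0.233434
  k3 = f(0.270000, 1.516973) = -0.851207
  k4 = f(0.540000, 1.120348) = 0.194820
  p ← 1.580000 + (0.54/6)·(k1 + 2k2 + 2k3 + k4) = 1.308122
t=0.540000, p=1.308122:
  k1 = f(0.540000, 1.308122) = -0.261184
  k2 = f(0.810000, 1.237603) = -0.081660
  k3 = f(0.810000, 1.286074) = -0.203987
  k4 = f(1.080000, 1.197970) = 0.014869
  p ← 1.308122 + (0.54/6)·(k1 + 2k2 + 2k3 + k4) = 1.234538
p(1.08) ≈ 1.2345

1.2345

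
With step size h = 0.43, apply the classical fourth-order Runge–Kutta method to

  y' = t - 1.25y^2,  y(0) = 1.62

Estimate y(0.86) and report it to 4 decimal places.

RK4: k1 = f(t_n, y_n); k2 = f(t_n + h/2, y_n + (h/2)·k1); k3 = f(t_n + h/2, y_n + (h/2)·k2); k4 = f(t_n + h, y_n + h·k3); y_{n+1} = y_n + (h/6)·(k1 + 2k2 + 2k3 + k4).
t=0.000000, y=1.620000:
  k1 = f(0.000000, 1.620000) = -3.280500
  k2 = f(0.215000, 0.914692) = -0.830828
  k3 = f(0.215000, 1.441372) = -2.381942
  k4 = f(0.430000, 0.595765) = -0.013670
  y ← 1.620000 + (0.43/6)·(k1 + 2k2 + 2k3 + k4) = 0.923421
t=0.430000, y=0.923421:
  k1 = f(0.430000, 0.923421) = -0.635883
  k2 = f(0.645000, 0.786706) = -0.128633
  k3 = f(0.645000, 0.895765) = -0.357993
  k4 = f(0.860000, 0.769484) = 0.119868
  y ← 0.923421 + (0.43/6)·(k1 + 2k2 + 2k3 + k4) = 0.816690
y(0.86) ≈ 0.8167

0.8167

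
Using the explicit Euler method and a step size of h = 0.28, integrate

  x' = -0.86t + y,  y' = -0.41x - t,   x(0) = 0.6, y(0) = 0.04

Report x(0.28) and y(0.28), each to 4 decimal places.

0.6112, -0.0289

Euler on (x,y): x_{n+1} = x_n + h·x', y_{n+1} = y_n + h·y'.
0.000000: (0.600000, 0.040000); f=(0.040000, -0.246000) → (0.611200, -0.028880)
(x(0.28), y(0.28)) ≈ (0.6112, -0.0289)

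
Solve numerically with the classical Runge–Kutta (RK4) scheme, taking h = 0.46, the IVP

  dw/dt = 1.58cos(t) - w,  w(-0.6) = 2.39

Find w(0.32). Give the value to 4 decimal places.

RK4: k1 = f(t_n, w_n); k2 = f(t_n + h/2, w_n + (h/2)·k1); k3 = f(t_n + h/2, w_n + (h/2)·k2); k4 = f(t_n + h, w_n + h·k3); w_{n+1} = w_n + (h/6)·(k1 + 2k2 + 2k3 + k4).
t=-0.600000, w=2.390000:
  k1 = f(-0.600000, 2.390000) = -1.085970
  k2 = f(-0.370000, 2.140227) = -0.667150
  k3 = f(-0.370000, 2.236556) = -0.763478
  k4 = f(-0.140000, 2.038800) = -0.474259
  w ← 2.390000 + (0.46/6)·(k1 + 2k2 + 2k3 + k4) = 2.051020
t=-0.140000, w=2.051020:
  k1 = f(-0.140000, 2.051020) = -0.486478
  k2 = f(0.090000, 1.939130) = -0.365524
  k3 = f(0.090000, 1.966949) = -0.393344
  k4 = f(0.320000, 1.870081) = -0.370289
  w ← 2.051020 + (0.46/6)·(k1 + 2k2 + 2k3 + k4) = 1.868974
w(0.32) ≈ 1.8690

1.8690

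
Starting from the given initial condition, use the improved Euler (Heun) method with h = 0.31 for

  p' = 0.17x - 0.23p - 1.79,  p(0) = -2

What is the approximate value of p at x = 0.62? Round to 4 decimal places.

-2.7363

Heun: k1 = f(x_n, p_n); k2 = f(x_n + h, p_n + h·k1); p_{n+1} = p_n + (h/2)·(k1 + k2).
x=0.000000, p=-2.000000:
  k1 = f(0.000000, -2.000000) = -1.330000
  k2 = f(0.310000, -2.412300) = -1.182471
  p ← -2.000000 + (0.31/2)·(-1.330000 + (-1.182471)) = -2.389433
x=0.310000, p=-2.389433:
  k1 = f(0.310000, -2.389433) = -1.187730
  k2 = f(0.620000, -2.757629) = -1.050345
  p ← -2.389433 + (0.31/2)·(-1.187730 + (-1.050345)) = -2.736335
p(0.62) ≈ -2.7363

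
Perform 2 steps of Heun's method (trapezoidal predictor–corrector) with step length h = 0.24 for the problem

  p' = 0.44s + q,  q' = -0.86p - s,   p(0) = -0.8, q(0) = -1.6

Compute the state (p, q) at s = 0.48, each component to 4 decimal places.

-1.4337, -1.2401

Heun on (p,q): k1 = f(s_n, state_n); k2 = f(s_n + h, state_n + h·k1); state_{n+1} = state_n + (h/2)·(k1 + k2).
0.000000: (-0.800000, -1.600000)
  k1 = (-1.600000, 0.688000)
  predictor → (-1.184000, -1.434880)
  k2 = (-1.329280, 0.778240)
  → (-1.151514, -1.424051)
0.240000: (-1.151514, -1.424051)
  k1 = (-1.318451, 0.750302)
  predictor → (-1.467942, -1.243979)
  k2 = (-1.032779, 0.782430)
  → (-1.433661, -1.240123)
(p(0.48), q(0.48)) ≈ (-1.4337, -1.2401)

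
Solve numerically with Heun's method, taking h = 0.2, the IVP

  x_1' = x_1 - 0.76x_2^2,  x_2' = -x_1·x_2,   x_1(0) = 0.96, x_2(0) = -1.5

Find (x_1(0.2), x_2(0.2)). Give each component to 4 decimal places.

Heun on (x_1,x_2): k1 = f(s_n, state_n); k2 = f(s_n + h, state_n + h·k1); state_{n+1} = state_n + (h/2)·(k1 + k2).
0.000000: (0.960000, -1.500000)
  k1 = (-0.750000, 1.440000)
  predictor → (0.810000, -1.212000)
  k2 = (-0.306397, 0.981720)
  → (0.854360, -1.257828)
(x_1(0.2), x_2(0.2)) ≈ (0.8544, -1.2578)

0.8544, -1.2578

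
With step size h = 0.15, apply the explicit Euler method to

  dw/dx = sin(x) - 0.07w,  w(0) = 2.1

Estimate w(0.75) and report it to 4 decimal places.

2.2064

Euler: w_{n+1} = w_n + h·f(x_n, w_n).
x=0.000000, w=2.100000: f=-0.147000 → w ← 2.100000 + 0.15·(-0.147000) = 2.077950
x=0.150000, w=2.077950: f=0.003982 → w ← 2.077950 + 0.15·0.003982 = 2.078547
x=0.300000, w=2.078547: f=0.150022 → w ← 2.078547 + 0.15·0.150022 = 2.101051
x=0.450000, w=2.101051: f=0.287892 → w ← 2.101051 + 0.15·0.287892 = 2.144234
x=0.600000, w=2.144234: f=0.414546 → w ← 2.144234 + 0.15·0.414546 = 2.206416
w(0.75) ≈ 2.2064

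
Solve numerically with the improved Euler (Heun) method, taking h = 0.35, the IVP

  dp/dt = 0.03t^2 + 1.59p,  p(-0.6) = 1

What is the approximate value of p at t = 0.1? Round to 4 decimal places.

2.9349

Heun: k1 = f(t_n, p_n); k2 = f(t_n + h, p_n + h·k1); p_{n+1} = p_n + (h/2)·(k1 + k2).
t=-0.600000, p=1.000000:
  k1 = f(-0.600000, 1.000000) = 1.600800
  k2 = f(-0.250000, 1.560280) = 2.482720
  p ← 1.000000 + (0.35/2)·(1.600800 + 2.482720) = 1.714616
t=-0.250000, p=1.714616:
  k1 = f(-0.250000, 1.714616) = 2.728114
  k2 = f(0.100000, 2.669456) = 4.244735
  p ← 1.714616 + (0.35/2)·(2.728114 + 4.244735) = 2.934865
p(0.1) ≈ 2.9349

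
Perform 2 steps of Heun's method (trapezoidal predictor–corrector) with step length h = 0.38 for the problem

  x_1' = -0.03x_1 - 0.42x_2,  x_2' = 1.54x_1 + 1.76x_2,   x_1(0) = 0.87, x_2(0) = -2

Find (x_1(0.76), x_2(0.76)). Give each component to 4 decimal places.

Heun on (x_1,x_2): k1 = f(t_n, state_n); k2 = f(t_n + h, state_n + h·k1); state_{n+1} = state_n + (h/2)·(k1 + k2).
0.000000: (0.870000, -2.000000)
  k1 = (0.813900, -2.180200)
  predictor → (1.179282, -2.828476)
  k2 = (1.152581, -3.162023)
  → (1.243631, -3.015022)
0.380000: (1.243631, -3.015022)
  k1 = (1.229000, -3.391247)
  predictor → (1.710652, -4.303696)
  k2 = (1.756233, -4.940102)
  → (1.810826, -4.597979)
(x_1(0.76), x_2(0.76)) ≈ (1.8108, -4.5980)

1.8108, -4.5980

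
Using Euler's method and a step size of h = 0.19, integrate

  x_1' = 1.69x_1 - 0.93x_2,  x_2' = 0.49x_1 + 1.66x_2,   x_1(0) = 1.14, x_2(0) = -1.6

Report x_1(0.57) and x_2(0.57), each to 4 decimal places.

4.0236, -2.9860

Euler on (x_1,x_2): x_1_{n+1} = x_1_n + h·x_1', x_2_{n+1} = x_2_n + h·x_2'.
0.000000: (1.140000, -1.600000); f=(3.414600, -2.097400) → (1.788774, -1.998506)
0.190000: (1.788774, -1.998506); f=(4.881639, -2.441021) → (2.716285, -2.462300)
0.380000: (2.716285, -2.462300); f=(6.880461, -2.756438) → (4.023573, -2.986023)
(x_1(0.57), x_2(0.57)) ≈ (4.0236, -2.9860)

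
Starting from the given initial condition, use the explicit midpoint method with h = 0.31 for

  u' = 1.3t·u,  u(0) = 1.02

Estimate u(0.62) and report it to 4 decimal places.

Midpoint: k1 = f(t_n, u_n); k2 = f(t_n + h/2, u_n + (h/2)·k1); u_{n+1} = u_n + h·k2.
t=0.000000, u=1.020000:
  k1 = f(0.000000, 1.020000) = 0.000000
  k2 = f(0.155000, 1.020000) = 0.205530
  u ← 1.020000 + 0.31·0.205530 = 1.083714
t=0.310000, u=1.083714:
  k1 = f(0.310000, 1.083714) = 0.436737
  k2 = f(0.465000, 1.151409) = 0.696026
  u ← 1.083714 + 0.31·0.696026 = 1.299482
u(0.62) ≈ 1.2995

1.2995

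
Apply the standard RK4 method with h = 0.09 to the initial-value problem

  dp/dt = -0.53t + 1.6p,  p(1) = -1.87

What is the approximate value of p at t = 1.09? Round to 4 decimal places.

-2.2132

RK4: k1 = f(t_n, p_n); k2 = f(t_n + h/2, p_n + (h/2)·k1); k3 = f(t_n + h/2, p_n + (h/2)·k2); k4 = f(t_n + h, p_n + h·k3); p_{n+1} = p_n + (h/6)·(k1 + 2k2 + 2k3 + k4).
t=1.000000, p=-1.870000:
  k1 = f(1.000000, -1.870000) = -3.522000
  k2 = f(1.045000, -2.028490) = -3.799434
  k3 = f(1.045000, -2.040975) = -3.819409
  k4 = f(1.090000, -2.213747) = -4.119695
  p ← -1.870000 + (0.09/6)·(k1 + 2k2 + 2k3 + k4) = -2.213191
p(1.09) ≈ -2.2132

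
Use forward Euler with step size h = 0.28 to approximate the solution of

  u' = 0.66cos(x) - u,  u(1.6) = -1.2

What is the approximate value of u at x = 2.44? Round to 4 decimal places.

Euler: u_{n+1} = u_n + h·f(x_n, u_n).
x=1.600000, u=-1.200000: f=1.180728 → u ← -1.200000 + 0.28·1.180728 = -0.869396
x=1.880000, u=-0.869396: f=0.668558 → u ← -0.869396 + 0.28·0.668558 = -0.682200
x=2.160000, u=-0.682200: f=0.315438 → u ← -0.682200 + 0.28·0.315438 = -0.593877
u(2.44) ≈ -0.5939

-0.5939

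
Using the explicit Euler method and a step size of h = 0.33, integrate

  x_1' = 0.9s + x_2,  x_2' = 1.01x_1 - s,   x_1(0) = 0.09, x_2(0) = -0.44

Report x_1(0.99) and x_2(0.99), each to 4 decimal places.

Euler on (x_1,x_2): x_1_{n+1} = x_1_n + h·x_1', x_2_{n+1} = x_2_n + h·x_2'.
0.000000: (0.090000, -0.440000); f=(-0.440000, 0.090900) → (-0.055200, -0.410003)
0.330000: (-0.055200, -0.410003); f=(-0.113003, -0.385752) → (-0.092491, -0.537301)
0.660000: (-0.092491, -0.537301); f=(0.056699, -0.753416) → (-0.073780, -0.785928)
(x_1(0.99), x_2(0.99)) ≈ (-0.0738, -0.7859)

-0.0738, -0.7859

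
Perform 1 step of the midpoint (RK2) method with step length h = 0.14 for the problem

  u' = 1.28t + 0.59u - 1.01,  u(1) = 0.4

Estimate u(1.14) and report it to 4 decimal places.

Midpoint: k1 = f(t_n, u_n); k2 = f(t_n + h/2, u_n + (h/2)·k1); u_{n+1} = u_n + h·k2.
t=1.000000, u=0.400000:
  k1 = f(1.000000, 0.400000) = 0.506000
  k2 = f(1.070000, 0.435420) = 0.616498
  u ← 0.400000 + 0.14·0.616498 = 0.486310
u(1.14) ≈ 0.4863

0.4863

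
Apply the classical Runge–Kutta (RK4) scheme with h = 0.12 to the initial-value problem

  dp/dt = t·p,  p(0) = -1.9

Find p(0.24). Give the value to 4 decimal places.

RK4: k1 = f(t_n, p_n); k2 = f(t_n + h/2, p_n + (h/2)·k1); k3 = f(t_n + h/2, p_n + (h/2)·k2); k4 = f(t_n + h, p_n + h·k3); p_{n+1} = p_n + (h/6)·(k1 + 2k2 + 2k3 + k4).
t=0.000000, p=-1.900000:
  k1 = f(0.000000, -1.900000) = 0.000000
  k2 = f(0.060000, -1.900000) = -0.114000
  k3 = f(0.060000, -1.906840) = -0.114410
  k4 = f(0.120000, -1.913729) = -0.229648
  p ← -1.900000 + (0.12/6)·(k1 + 2k2 + 2k3 + k4) = -1.913729
t=0.120000, p=-1.913729:
  k1 = f(0.120000, -1.913729) = -0.229648
  k2 = f(0.180000, -1.927508) = -0.346951
  k3 = f(0.180000, -1.934546) = -0.348218
  k4 = f(0.240000, -1.955516) = -0.469324
  p ← -1.913729 + (0.12/6)·(k1 + 2k2 + 2k3 + k4) = -1.955516
p(0.24) ≈ -1.9555

-1.9555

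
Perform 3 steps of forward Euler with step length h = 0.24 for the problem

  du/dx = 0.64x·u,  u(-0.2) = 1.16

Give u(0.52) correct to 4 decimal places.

Euler: u_{n+1} = u_n + h·f(x_n, u_n).
x=-0.200000, u=1.160000: f=-0.148480 → u ← 1.160000 + 0.24·(-0.148480) = 1.124365
x=0.040000, u=1.124365: f=0.028784 → u ← 1.124365 + 0.24·0.028784 = 1.131273
x=0.280000, u=1.131273: f=0.202724 → u ← 1.131273 + 0.24·0.202724 = 1.179927
u(0.52) ≈ 1.1799

1.1799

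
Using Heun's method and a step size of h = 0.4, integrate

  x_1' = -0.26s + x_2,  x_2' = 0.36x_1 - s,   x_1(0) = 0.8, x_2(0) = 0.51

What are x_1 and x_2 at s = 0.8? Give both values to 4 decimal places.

Heun on (x_1,x_2): k1 = f(s_n, state_n); k2 = f(s_n + h, state_n + h·k1); state_{n+1} = state_n + (h/2)·(k1 + k2).
0.000000: (0.800000, 0.510000)
  k1 = (0.510000, 0.288000)
  predictor → (1.004000, 0.625200)
  k2 = (0.521200, -0.038560)
  → (1.006240, 0.559888)
0.400000: (1.006240, 0.559888)
  k1 = (0.455888, -0.037754)
  predictor → (1.188595, 0.544787)
  k2 = (0.336787, -0.372106)
  → (1.164775, 0.477916)
(x_1(0.8), x_2(0.8)) ≈ (1.1648, 0.4779)

1.1648, 0.4779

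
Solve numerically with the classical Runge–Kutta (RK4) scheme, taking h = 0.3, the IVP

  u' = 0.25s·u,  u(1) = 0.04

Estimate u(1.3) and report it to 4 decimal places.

RK4: k1 = f(s_n, u_n); k2 = f(s_n + h/2, u_n + (h/2)·k1); k3 = f(s_n + h/2, u_n + (h/2)·k2); k4 = f(s_n + h, u_n + h·k3); u_{n+1} = u_n + (h/6)·(k1 + 2k2 + 2k3 + k4).
s=1.000000, u=0.040000:
  k1 = f(1.000000, 0.040000) = 0.010000
  k2 = f(1.150000, 0.041500) = 0.011931
  k3 = f(1.150000, 0.041790) = 0.012015
  k4 = f(1.300000, 0.043604) = 0.014171
  u ← 0.040000 + (0.3/6)·(k1 + 2k2 + 2k3 + k4) = 0.043603
u(1.3) ≈ 0.0436

0.0436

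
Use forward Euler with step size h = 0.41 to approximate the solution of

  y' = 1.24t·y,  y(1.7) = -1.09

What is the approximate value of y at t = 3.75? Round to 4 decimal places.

Euler: y_{n+1} = y_n + h·f(t_n, y_n).
t=1.700000, y=-1.090000: f=-2.297720 → y ← -1.090000 + 0.41·(-2.297720) = -2.032065
t=2.110000, y=-2.032065: f=-5.316695 → y ← -2.032065 + 0.41·(-5.316695) = -4.211910
t=2.520000, y=-4.211910: f=-13.161377 → y ← -4.211910 + 0.41·(-13.161377) = -9.608075
t=2.930000, y=-9.608075: f=-34.908058 → y ← -9.608075 + 0.41·(-34.908058) = -23.920379
t=3.340000, y=-23.920379: f=-99.068641 → y ← -23.920379 + 0.41·(-99.068641) = -64.538522
y(3.75) ≈ -64.5385

-64.5385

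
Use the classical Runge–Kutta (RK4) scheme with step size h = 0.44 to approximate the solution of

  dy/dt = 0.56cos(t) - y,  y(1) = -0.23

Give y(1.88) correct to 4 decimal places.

-0.0745

RK4: k1 = f(t_n, y_n); k2 = f(t_n + h/2, y_n + (h/2)·k1); k3 = f(t_n + h/2, y_n + (h/2)·k2); k4 = f(t_n + h, y_n + h·k3); y_{n+1} = y_n + (h/6)·(k1 + 2k2 + 2k3 + k4).
t=1.000000, y=-0.230000:
  k1 = f(1.000000, -0.230000) = 0.532569
  k2 = f(1.220000, -0.112835) = 0.305276
  k3 = f(1.220000, -0.162839) = 0.355281
  k4 = f(1.440000, -0.073676) = 0.146714
  y ← -0.230000 + (0.44/6)·(k1 + 2k2 + 2k3 + k4) = -0.083304
t=1.440000, y=-0.083304:
  k1 = f(1.440000, -0.083304) = 0.156341
  k2 = f(1.660000, -0.048909) = -0.000979
  k3 = f(1.660000, -0.083520) = 0.033632
  k4 = f(1.880000, -0.068506) = -0.101902
  y ← -0.083304 + (0.44/6)·(k1 + 2k2 + 2k3 + k4) = -0.074523
y(1.88) ≈ -0.0745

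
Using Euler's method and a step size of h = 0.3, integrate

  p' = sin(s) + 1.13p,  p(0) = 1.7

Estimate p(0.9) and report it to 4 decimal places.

Euler: p_{n+1} = p_n + h·f(s_n, p_n).
s=0.000000, p=1.700000: f=1.921000 → p ← 1.700000 + 0.3·1.921000 = 2.276300
s=0.300000, p=2.276300: f=2.867739 → p ← 2.276300 + 0.3·2.867739 = 3.136622
s=0.600000, p=3.136622: f=4.109025 → p ← 3.136622 + 0.3·4.109025 = 4.369329
p(0.9) ≈ 4.3693

4.3693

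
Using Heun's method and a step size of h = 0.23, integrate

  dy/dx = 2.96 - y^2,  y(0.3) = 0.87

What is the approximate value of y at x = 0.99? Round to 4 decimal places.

Heun: k1 = f(x_n, y_n); k2 = f(x_n + h, y_n + h·k1); y_{n+1} = y_n + (h/2)·(k1 + k2).
x=0.300000, y=0.870000:
  k1 = f(0.300000, 0.870000) = 2.203100
  k2 = f(0.530000, 1.376713) = 1.064661
  y ← 0.870000 + (0.23/2)·(2.203100 + 1.064661) = 1.245793
x=0.530000, y=1.245793:
  k1 = f(0.530000, 1.245793) = 1.408001
  k2 = f(0.760000, 1.569633) = 0.496253
  y ← 1.245793 + (0.23/2)·(1.408001 + 0.496253) = 1.464782
x=0.760000, y=1.464782:
  k1 = f(0.760000, 1.464782) = 0.814414
  k2 = f(0.990000, 1.652097) = 0.230575
  y ← 1.464782 + (0.23/2)·(0.814414 + 0.230575) = 1.584956
y(0.99) ≈ 1.5850

1.5850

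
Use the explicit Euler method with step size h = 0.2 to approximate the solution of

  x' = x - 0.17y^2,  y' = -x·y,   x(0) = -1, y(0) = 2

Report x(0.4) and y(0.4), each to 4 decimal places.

-1.7990, 3.0413

Euler on (x,y): x_{n+1} = x_n + h·x', y_{n+1} = y_n + h·y'.
0.000000: (-1.000000, 2.000000); f=(-1.680000, 2.000000) → (-1.336000, 2.400000)
0.200000: (-1.336000, 2.400000); f=(-2.315200, 3.206400) → (-1.799040, 3.041280)
(x(0.4), y(0.4)) ≈ (-1.7990, 3.0413)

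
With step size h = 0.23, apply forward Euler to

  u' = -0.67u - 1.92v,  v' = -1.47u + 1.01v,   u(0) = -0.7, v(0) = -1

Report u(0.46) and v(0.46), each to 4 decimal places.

0.3123, -1.1760

Euler on (u,v): u_{n+1} = u_n + h·u', v_{n+1} = v_n + h·v'.
0.000000: (-0.700000, -1.000000); f=(2.389000, 0.019000) → (-0.150530, -0.995630)
0.230000: (-0.150530, -0.995630); f=(2.012465, -0.784307) → (0.312337, -1.176021)
(u(0.46), v(0.46)) ≈ (0.3123, -1.1760)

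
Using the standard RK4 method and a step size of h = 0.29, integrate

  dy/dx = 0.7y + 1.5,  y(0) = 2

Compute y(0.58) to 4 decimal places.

RK4: k1 = f(x_n, y_n); k2 = f(x_n + h/2, y_n + (h/2)·k1); k3 = f(x_n + h/2, y_n + (h/2)·k2); k4 = f(x_n + h, y_n + h·k3); y_{n+1} = y_n + (h/6)·(k1 + 2k2 + 2k3 + k4).
x=0.000000, y=2.000000:
  k1 = f(0.000000, 2.000000) = 2.900000
  k2 = f(0.145000, 2.420500) = 3.194350
  k3 = f(0.145000, 2.463181) = 3.224227
  k4 = f(0.290000, 2.935026) = 3.554518
  y ← 2.000000 + (0.29/6)·(k1 + 2k2 + 2k3 + k4) = 2.932431
x=0.290000, y=2.932431:
  k1 = f(0.290000, 2.932431) = 3.552702
  k2 = f(0.435000, 3.447572) = 3.913301
  k3 = f(0.435000, 3.499859) = 3.949902
  k4 = f(0.580000, 4.077902) = 4.354532
  y ← 2.932431 + (0.29/6)·(k1 + 2k2 + 2k3 + k4) = 4.074723
y(0.58) ≈ 4.0747

4.0747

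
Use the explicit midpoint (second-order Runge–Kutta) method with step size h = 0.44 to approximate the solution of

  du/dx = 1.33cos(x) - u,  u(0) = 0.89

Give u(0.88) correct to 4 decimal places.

1.0203

Midpoint: k1 = f(x_n, u_n); k2 = f(x_n + h/2, u_n + (h/2)·k1); u_{n+1} = u_n + h·k2.
x=0.000000, u=0.890000:
  k1 = f(0.000000, 0.890000) = 0.440000
  k2 = f(0.220000, 0.986800) = 0.311144
  u ← 0.890000 + 0.44·0.311144 = 1.026903
x=0.440000, u=1.026903:
  k1 = f(0.440000, 1.026903) = 0.176417
  k2 = f(0.660000, 1.065715) = -0.015025
  u ← 1.026903 + 0.44·(-0.015025) = 1.020292
u(0.88) ≈ 1.0203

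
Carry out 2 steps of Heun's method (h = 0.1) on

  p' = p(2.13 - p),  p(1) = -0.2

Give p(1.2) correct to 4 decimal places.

-0.3209

Heun: k1 = f(t_n, p_n); k2 = f(t_n + h, p_n + h·k1); p_{n+1} = p_n + (h/2)·(k1 + k2).
t=1.000000, p=-0.200000:
  k1 = f(1.000000, -0.200000) = -0.466000
  k2 = f(1.100000, -0.246600) = -0.586070
  p ← -0.200000 + (0.1/2)·(-0.466000 + (-0.586070)) = -0.252603
t=1.100000, p=-0.252603:
  k1 = f(1.100000, -0.252603) = -0.601854
  k2 = f(1.200000, -0.312789) = -0.764077
  p ← -0.252603 + (0.1/2)·(-0.601854 + (-0.764077)) = -0.320900
p(1.2) ≈ -0.3209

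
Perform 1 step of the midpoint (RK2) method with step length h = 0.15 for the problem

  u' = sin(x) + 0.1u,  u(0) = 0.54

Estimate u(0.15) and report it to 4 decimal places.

Midpoint: k1 = f(x_n, u_n); k2 = f(x_n + h/2, u_n + (h/2)·k1); u_{n+1} = u_n + h·k2.
x=0.000000, u=0.540000:
  k1 = f(0.000000, 0.540000) = 0.054000
  k2 = f(0.075000, 0.544050) = 0.129335
  u ← 0.540000 + 0.15·0.129335 = 0.559400
u(0.15) ≈ 0.5594

0.5594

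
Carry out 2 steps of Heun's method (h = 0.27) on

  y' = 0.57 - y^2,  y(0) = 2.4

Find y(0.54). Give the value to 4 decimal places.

1.2778

Heun: k1 = f(t_n, y_n); k2 = f(t_n + h, y_n + h·k1); y_{n+1} = y_n + (h/2)·(k1 + k2).
t=0.000000, y=2.400000:
  k1 = f(0.000000, 2.400000) = -5.190000
  k2 = f(0.270000, 0.998700) = -0.427402
  y ← 2.400000 + (0.27/2)·(-5.190000 + (-0.427402)) = 1.641651
t=0.270000, y=1.641651:
  k1 = f(0.270000, 1.641651) = -2.125017
  k2 = f(0.540000, 1.067896) = -0.570402
  y ← 1.641651 + (0.27/2)·(-2.125017 + (-0.570402)) = 1.277769
y(0.54) ≈ 1.2778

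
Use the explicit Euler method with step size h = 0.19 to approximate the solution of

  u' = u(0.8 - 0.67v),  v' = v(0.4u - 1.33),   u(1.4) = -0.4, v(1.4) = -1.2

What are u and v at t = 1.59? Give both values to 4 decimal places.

-0.5219, -0.8603

Euler on (u,v): u_{n+1} = u_n + h·u', v_{n+1} = v_n + h·v'.
1.400000: (-0.400000, -1.200000); f=(-0.641600, 1.788000) → (-0.521904, -0.860280)
(u(1.59), v(1.59)) ≈ (-0.5219, -0.8603)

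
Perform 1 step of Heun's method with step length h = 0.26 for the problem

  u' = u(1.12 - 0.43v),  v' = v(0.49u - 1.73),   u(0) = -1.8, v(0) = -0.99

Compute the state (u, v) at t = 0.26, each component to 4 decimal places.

Heun on (u,v): k1 = f(t_n, state_n); k2 = f(t_n + h, state_n + h·k1); state_{n+1} = state_n + (h/2)·(k1 + k2).
0.000000: (-1.800000, -0.990000)
  k1 = (-2.782260, 2.585880)
  predictor → (-2.523388, -0.317671)
  k2 = (-3.170885, 0.942359)
  → (-2.573909, -0.531329)
(u(0.26), v(0.26)) ≈ (-2.5739, -0.5313)

-2.5739, -0.5313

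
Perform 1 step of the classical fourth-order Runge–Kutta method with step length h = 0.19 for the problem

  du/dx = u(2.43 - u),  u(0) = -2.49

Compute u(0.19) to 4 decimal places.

-9.3628

RK4: k1 = f(x_n, u_n); k2 = f(x_n + h/2, u_n + (h/2)·k1); k3 = f(x_n + h/2, u_n + (h/2)·k2); k4 = f(x_n + h, u_n + h·k3); u_{n+1} = u_n + (h/6)·(k1 + 2k2 + 2k3 + k4).
x=0.000000, u=-2.490000:
  k1 = f(0.000000, -2.490000) = -12.250800
  k2 = f(0.095000, -3.653826) = -22.229242
  k3 = f(0.095000, -4.601778) = -32.358681
  k4 = f(0.190000, -8.638149) = -95.608327
  u ← -2.490000 + (0.19/6)·(k1 + 2k2 + 2k3 + k4) = -9.362774
u(0.19) ≈ -9.3628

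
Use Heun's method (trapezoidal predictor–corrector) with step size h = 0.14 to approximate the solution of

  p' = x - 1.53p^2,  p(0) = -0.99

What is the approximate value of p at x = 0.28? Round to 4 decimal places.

Heun: k1 = f(x_n, p_n); k2 = f(x_n + h, p_n + h·k1); p_{n+1} = p_n + (h/2)·(k1 + k2).
x=0.000000, p=-0.990000:
  k1 = f(0.000000, -0.990000) = -1.499553
  k2 = f(0.140000, -1.199937) = -2.062970
  p ← -0.990000 + (0.14/2)·(-1.499553 + (-2.062970)) = -1.239377
x=0.140000, p=-1.239377:
  k1 = f(0.140000, -1.239377) = -2.210163
  k2 = f(0.280000, -1.548799) = -3.390133
  p ← -1.239377 + (0.14/2)·(-2.210163 + (-3.390133)) = -1.631397
p(0.28) ≈ -1.6314

-1.6314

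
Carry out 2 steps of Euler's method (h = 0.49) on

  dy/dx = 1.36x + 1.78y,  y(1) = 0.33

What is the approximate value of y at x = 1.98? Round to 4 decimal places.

Euler: y_{n+1} = y_n + h·f(x_n, y_n).
x=1.000000, y=0.330000: f=1.947400 → y ← 0.330000 + 0.49·1.947400 = 1.284226
x=1.490000, y=1.284226: f=4.312322 → y ← 1.284226 + 0.49·4.312322 = 3.397264
y(1.98) ≈ 3.3973

3.3973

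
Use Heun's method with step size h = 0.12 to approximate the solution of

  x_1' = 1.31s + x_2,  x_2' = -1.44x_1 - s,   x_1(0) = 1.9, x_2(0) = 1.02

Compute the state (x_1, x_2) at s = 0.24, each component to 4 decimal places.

2.0996, 0.2960

Heun on (x_1,x_2): k1 = f(s_n, state_n); k2 = f(s_n + h, state_n + h·k1); state_{n+1} = state_n + (h/2)·(k1 + k2).
0.000000: (1.900000, 1.020000)
  k1 = (1.020000, -2.736000)
  predictor → (2.022400, 0.691680)
  k2 = (0.848880, -3.032256)
  → (2.012133, 0.673905)
0.120000: (2.012133, 0.673905)
  k1 = (0.831105, -3.017471)
  predictor → (2.111865, 0.311808)
  k2 = (0.626208, -3.281086)
  → (2.099572, 0.295991)
(x_1(0.24), x_2(0.24)) ≈ (2.0996, 0.2960)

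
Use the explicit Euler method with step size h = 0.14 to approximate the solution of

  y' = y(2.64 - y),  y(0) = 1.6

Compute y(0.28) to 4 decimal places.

2.0401

Euler: y_{n+1} = y_n + h·f(t_n, y_n).
t=0.000000, y=1.600000: f=1.664000 → y ← 1.600000 + 0.14·1.664000 = 1.832960
t=0.140000, y=1.832960: f=1.479272 → y ← 1.832960 + 0.14·1.479272 = 2.040058
y(0.28) ≈ 2.0401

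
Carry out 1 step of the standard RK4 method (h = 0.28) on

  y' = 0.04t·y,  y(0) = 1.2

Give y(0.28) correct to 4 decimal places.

RK4: k1 = f(t_n, y_n); k2 = f(t_n + h/2, y_n + (h/2)·k1); k3 = f(t_n + h/2, y_n + (h/2)·k2); k4 = f(t_n + h, y_n + h·k3); y_{n+1} = y_n + (h/6)·(k1 + 2k2 + 2k3 + k4).
t=0.000000, y=1.200000:
  k1 = f(0.000000, 1.200000) = 0.000000
  k2 = f(0.140000, 1.200000) = 0.006720
  k3 = f(0.140000, 1.200941) = 0.006725
  k4 = f(0.280000, 1.201883) = 0.013461
  y ← 1.200000 + (0.28/6)·(k1 + 2k2 + 2k3 + k4) = 1.201883
y(0.28) ≈ 1.2019

1.2019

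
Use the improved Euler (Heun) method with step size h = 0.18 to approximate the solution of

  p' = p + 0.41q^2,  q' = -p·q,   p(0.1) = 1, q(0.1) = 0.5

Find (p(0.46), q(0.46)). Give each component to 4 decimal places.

Heun on (p,q): k1 = f(s_n, state_n); k2 = f(s_n + h, state_n + h·k1); state_{n+1} = state_n + (h/2)·(k1 + k2).
0.100000: (1.000000, 0.500000)
  k1 = (1.102500, -0.500000)
  predictor → (1.198450, 0.410000)
  k2 = (1.267371, -0.491365)
  → (1.213288, 0.410777)
0.280000: (1.213288, 0.410777)
  k1 = (1.282471, -0.498391)
  predictor → (1.444133, 0.321067)
  k2 = (1.486398, -0.463663)
  → (1.462487, 0.324192)
(p(0.46), q(0.46)) ≈ (1.4625, 0.3242)

1.4625, 0.3242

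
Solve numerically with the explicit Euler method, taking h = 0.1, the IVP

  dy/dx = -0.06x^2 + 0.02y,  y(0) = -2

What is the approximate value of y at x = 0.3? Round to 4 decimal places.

-2.0123

Euler: y_{n+1} = y_n + h·f(x_n, y_n).
x=0.000000, y=-2.000000: f=-0.040000 → y ← -2.000000 + 0.1·(-0.040000) = -2.004000
x=0.100000, y=-2.004000: f=-0.040680 → y ← -2.004000 + 0.1·(-0.040680) = -2.008068
x=0.200000, y=-2.008068: f=-0.042561 → y ← -2.008068 + 0.1·(-0.042561) = -2.012324
y(0.3) ≈ -2.0123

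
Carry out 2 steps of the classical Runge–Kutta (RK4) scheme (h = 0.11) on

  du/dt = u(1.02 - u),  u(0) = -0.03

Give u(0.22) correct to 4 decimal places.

-0.0378

RK4: k1 = f(t_n, u_n); k2 = f(t_n + h/2, u_n + (h/2)·k1); k3 = f(t_n + h/2, u_n + (h/2)·k2); k4 = f(t_n + h, u_n + h·k3); u_{n+1} = u_n + (h/6)·(k1 + 2k2 + 2k3 + k4).
t=0.000000, u=-0.030000:
  k1 = f(0.000000, -0.030000) = -0.031500
  k2 = f(0.055000, -0.031732) = -0.033374
  k3 = f(0.055000, -0.031836) = -0.033486
  k4 = f(0.110000, -0.033683) = -0.035492
  u ← -0.030000 + (0.11/6)·(k1 + 2k2 + 2k3 + k4) = -0.033680
t=0.110000, u=-0.033680:
  k1 = f(0.110000, -0.033680) = -0.035488
  k2 = f(0.165000, -0.035632) = -0.037614
  k3 = f(0.165000, -0.035748) = -0.037741
  k4 = f(0.220000, -0.037831) = -0.040019
  u ← -0.033680 + (0.11/6)·(k1 + 2k2 + 2k3 + k4) = -0.037827
u(0.22) ≈ -0.0378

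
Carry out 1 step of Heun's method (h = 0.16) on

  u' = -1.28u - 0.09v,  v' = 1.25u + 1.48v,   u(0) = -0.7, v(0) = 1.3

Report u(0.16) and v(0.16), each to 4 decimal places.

-0.5893, 1.5002

Heun on (u,v): k1 = f(t_n, state_n); k2 = f(t_n + h, state_n + h·k1); state_{n+1} = state_n + (h/2)·(k1 + k2).
0.000000: (-0.700000, 1.300000)
  k1 = (0.779000, 1.049000)
  predictor → (-0.575360, 1.467840)
  k2 = (0.604355, 1.453203)
  → (-0.589332, 1.500176)
(u(0.16), v(0.16)) ≈ (-0.5893, 1.5002)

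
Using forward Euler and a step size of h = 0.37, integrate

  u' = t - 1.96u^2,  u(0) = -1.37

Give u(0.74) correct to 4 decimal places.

-8.0035

Euler: u_{n+1} = u_n + h·f(t_n, u_n).
t=0.000000, u=-1.370000: f=-3.678724 → u ← -1.370000 + 0.37·(-3.678724) = -2.731128
t=0.370000, u=-2.731128: f=-14.249757 → u ← -2.731128 + 0.37·(-14.249757) = -8.003538
u(0.74) ≈ -8.0035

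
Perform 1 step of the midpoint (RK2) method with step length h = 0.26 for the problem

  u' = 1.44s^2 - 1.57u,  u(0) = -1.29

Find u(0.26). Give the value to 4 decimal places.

-0.8646

Midpoint: k1 = f(s_n, u_n); k2 = f(s_n + h/2, u_n + (h/2)·k1); u_{n+1} = u_n + h·k2.
s=0.000000, u=-1.290000:
  k1 = f(0.000000, -1.290000) = 2.025300
  k2 = f(0.130000, -1.026711) = 1.636272
  u ← -1.290000 + 0.26·1.636272 = -0.864569
u(0.26) ≈ -0.8646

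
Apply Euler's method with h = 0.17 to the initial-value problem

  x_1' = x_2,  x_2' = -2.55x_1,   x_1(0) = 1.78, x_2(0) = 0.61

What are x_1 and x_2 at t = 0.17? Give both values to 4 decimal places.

1.8837, -0.1616

Euler on (x_1,x_2): x_1_{n+1} = x_1_n + h·x_1', x_2_{n+1} = x_2_n + h·x_2'.
0.000000: (1.780000, 0.610000); f=(0.610000, -4.539000) → (1.883700, -0.161630)
(x_1(0.17), x_2(0.17)) ≈ (1.8837, -0.1616)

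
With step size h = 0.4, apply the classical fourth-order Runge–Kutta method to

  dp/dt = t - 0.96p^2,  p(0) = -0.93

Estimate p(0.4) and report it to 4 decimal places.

-1.3335

RK4: k1 = f(t_n, p_n); k2 = f(t_n + h/2, p_n + (h/2)·k1); k3 = f(t_n + h/2, p_n + (h/2)·k2); k4 = f(t_n + h, p_n + h·k3); p_{n+1} = p_n + (h/6)·(k1 + 2k2 + 2k3 + k4).
t=0.000000, p=-0.930000:
  k1 = f(0.000000, -0.930000) = -0.830304
  k2 = f(0.200000, -1.096061) = -0.953295
  k3 = f(0.200000, -1.120659) = -1.005642
  k4 = f(0.400000, -1.332257) = -1.303912
  p ← -0.930000 + (0.4/6)·(k1 + 2k2 + 2k3 + k4) = -1.333473
p(0.4) ≈ -1.3335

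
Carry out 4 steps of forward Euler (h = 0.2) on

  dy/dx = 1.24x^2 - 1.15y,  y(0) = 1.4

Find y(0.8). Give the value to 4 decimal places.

Euler: y_{n+1} = y_n + h·f(x_n, y_n).
x=0.000000, y=1.400000: f=-1.610000 → y ← 1.400000 + 0.2·(-1.610000) = 1.078000
x=0.200000, y=1.078000: f=-1.190100 → y ← 1.078000 + 0.2·(-1.190100) = 0.839980
x=0.400000, y=0.839980: f=-0.767577 → y ← 0.839980 + 0.2·(-0.767577) = 0.686465
x=0.600000, y=0.686465: f=-0.343034 → y ← 0.686465 + 0.2·(-0.343034) = 0.617858
y(0.8) ≈ 0.6179

0.6179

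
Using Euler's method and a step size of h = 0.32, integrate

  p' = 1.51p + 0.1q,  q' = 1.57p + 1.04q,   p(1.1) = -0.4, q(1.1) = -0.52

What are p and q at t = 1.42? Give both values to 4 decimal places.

-0.6099, -0.8940

Euler on (p,q): p_{n+1} = p_n + h·p', q_{n+1} = q_n + h·q'.
1.100000: (-0.400000, -0.520000); f=(-0.656000, -1.168800) → (-0.609920, -0.894016)
(p(1.42), q(1.42)) ≈ (-0.6099, -0.8940)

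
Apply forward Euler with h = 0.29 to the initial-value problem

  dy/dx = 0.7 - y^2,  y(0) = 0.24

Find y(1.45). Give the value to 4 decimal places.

Euler: y_{n+1} = y_n + h·f(x_n, y_n).
x=0.000000, y=0.240000: f=0.642400 → y ← 0.240000 + 0.29·0.642400 = 0.426296
x=0.290000, y=0.426296: f=0.518272 → y ← 0.426296 + 0.29·0.518272 = 0.576595
x=0.580000, y=0.576595: f=0.367538 → y ← 0.576595 + 0.29·0.367538 = 0.683181
x=0.870000, y=0.683181: f=0.233264 → y ← 0.683181 + 0.29·0.233264 = 0.750827
x=1.160000, y=0.750827: f=0.136258 → y ← 0.750827 + 0.29·0.136258 = 0.790342
y(1.45) ≈ 0.7903

0.7903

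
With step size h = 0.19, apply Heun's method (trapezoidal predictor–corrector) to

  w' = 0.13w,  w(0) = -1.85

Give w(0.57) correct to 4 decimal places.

Heun: k1 = f(x_n, w_n); k2 = f(x_n + h, w_n + h·k1); w_{n+1} = w_n + (h/2)·(k1 + k2).
x=0.000000, w=-1.850000:
  k1 = f(0.000000, -1.850000) = -0.240500
  k2 = f(0.190000, -1.895695) = -0.246440
  w ← -1.850000 + (0.19/2)·(-0.240500 + (-0.246440)) = -1.896259
x=0.190000, w=-1.896259:
  k1 = f(0.190000, -1.896259) = -0.246514
  k2 = f(0.380000, -1.943097) = -0.252603
  w ← -1.896259 + (0.19/2)·(-0.246514 + (-0.252603)) = -1.943675
x=0.380000, w=-1.943675:
  k1 = f(0.380000, -1.943675) = -0.252678
  k2 = f(0.570000, -1.991684) = -0.258919
  w ← -1.943675 + (0.19/2)·(-0.252678 + (-0.258919)) = -1.992277
w(0.57) ≈ -1.9923

-1.9923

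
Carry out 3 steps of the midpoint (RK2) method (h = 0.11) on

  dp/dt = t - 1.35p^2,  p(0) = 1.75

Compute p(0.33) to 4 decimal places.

1.0419

Midpoint: k1 = f(t_n, p_n); k2 = f(t_n + h/2, p_n + (h/2)·k1); p_{n+1} = p_n + h·k2.
t=0.000000, p=1.750000:
  k1 = f(0.000000, 1.750000) = -4.134375
  k2 = f(0.055000, 1.522609) = -3.074758
  p ← 1.750000 + 0.11·(-3.074758) = 1.411777
t=0.110000, p=1.411777:
  k1 = f(0.110000, 1.411777) = -2.580703
  k2 = f(0.165000, 1.269838) = -2.011859
  p ← 1.411777 + 0.11·(-2.011859) = 1.190472
t=0.220000, p=1.190472:
  k1 = f(0.220000, 1.190472) = -1.693252
  k2 = f(0.275000, 1.097343) = -1.350619
  p ← 1.190472 + 0.11·(-1.350619) = 1.041904
p(0.33) ≈ 1.0419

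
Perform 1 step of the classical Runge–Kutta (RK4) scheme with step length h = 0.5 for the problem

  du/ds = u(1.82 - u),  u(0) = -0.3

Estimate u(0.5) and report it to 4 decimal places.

-0.9753

RK4: k1 = f(s_n, u_n); k2 = f(s_n + h/2, u_n + (h/2)·k1); k3 = f(s_n + h/2, u_n + (h/2)·k2); k4 = f(s_n + h, u_n + h·k3); u_{n+1} = u_n + (h/6)·(k1 + 2k2 + 2k3 + k4).
s=0.000000, u=-0.300000:
  k1 = f(0.000000, -0.300000) = -0.636000
  k2 = f(0.250000, -0.459000) = -1.046061
  k3 = f(0.250000, -0.561515) = -1.337257
  k4 = f(0.500000, -0.968629) = -2.701145
  u ← -0.300000 + (0.5/6)·(k1 + 2k2 + 2k3 + k4) = -0.975315
u(0.5) ≈ -0.9753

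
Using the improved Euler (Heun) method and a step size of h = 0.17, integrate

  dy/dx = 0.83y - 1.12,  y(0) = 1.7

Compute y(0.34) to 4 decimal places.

Heun: k1 = f(x_n, y_n); k2 = f(x_n + h, y_n + h·k1); y_{n+1} = y_n + (h/2)·(k1 + k2).
x=0.000000, y=1.700000:
  k1 = f(0.000000, 1.700000) = 0.291000
  k2 = f(0.170000, 1.749470) = 0.332060
  y ← 1.700000 + (0.17/2)·(0.291000 + 0.332060) = 1.752960
x=0.170000, y=1.752960:
  k1 = f(0.170000, 1.752960) = 0.334957
  k2 = f(0.340000, 1.809903) = 0.382219
  y ← 1.752960 + (0.17/2)·(0.334957 + 0.382219) = 1.813920
y(0.34) ≈ 1.8139

1.8139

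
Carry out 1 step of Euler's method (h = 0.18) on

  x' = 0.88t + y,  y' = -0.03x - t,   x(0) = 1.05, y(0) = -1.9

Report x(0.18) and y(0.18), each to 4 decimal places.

0.7080, -1.9057

Euler on (x,y): x_{n+1} = x_n + h·x', y_{n+1} = y_n + h·y'.
0.000000: (1.050000, -1.900000); f=(-1.900000, -0.031500) → (0.708000, -1.905670)
(x(0.18), y(0.18)) ≈ (0.7080, -1.9057)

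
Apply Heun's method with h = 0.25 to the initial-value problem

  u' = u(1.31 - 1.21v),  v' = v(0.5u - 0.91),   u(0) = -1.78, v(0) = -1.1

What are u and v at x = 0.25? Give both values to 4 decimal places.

Heun on (u,v): k1 = f(x_n, state_n); k2 = f(x_n + h, state_n + h·k1); state_{n+1} = state_n + (h/2)·(k1 + k2).
0.000000: (-1.780000, -1.100000)
  k1 = (-4.700980, 1.980000)
  predictor → (-2.955245, -0.605000)
  k2 = (-6.034758, 1.444512)
  → (-3.121967, -0.671936)
(u(0.25), v(0.25)) ≈ (-3.1220, -0.6719)

-3.1220, -0.6719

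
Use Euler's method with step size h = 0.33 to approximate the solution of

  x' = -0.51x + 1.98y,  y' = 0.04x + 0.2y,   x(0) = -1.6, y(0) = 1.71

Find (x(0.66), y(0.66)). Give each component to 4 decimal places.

Euler on (x,y): x_{n+1} = x_n + h·x', y_{n+1} = y_n + h·y'.
0.000000: (-1.600000, 1.710000); f=(4.201800, 0.278000) → (-0.213406, 1.801740)
0.330000: (-0.213406, 1.801740); f=(3.676282, 0.351812) → (0.999767, 1.917838)
(x(0.66), y(0.66)) ≈ (0.9998, 1.9178)

0.9998, 1.9178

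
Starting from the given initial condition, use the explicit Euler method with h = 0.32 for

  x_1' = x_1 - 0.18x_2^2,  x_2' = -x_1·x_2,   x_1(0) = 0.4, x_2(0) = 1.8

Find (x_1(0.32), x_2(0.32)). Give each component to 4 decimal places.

Euler on (x_1,x_2): x_1_{n+1} = x_1_n + h·x_1', x_2_{n+1} = x_2_n + h·x_2'.
0.000000: (0.400000, 1.800000); f=(-0.183200, -0.720000) → (0.341376, 1.569600)
(x_1(0.32), x_2(0.32)) ≈ (0.3414, 1.5696)

0.3414, 1.5696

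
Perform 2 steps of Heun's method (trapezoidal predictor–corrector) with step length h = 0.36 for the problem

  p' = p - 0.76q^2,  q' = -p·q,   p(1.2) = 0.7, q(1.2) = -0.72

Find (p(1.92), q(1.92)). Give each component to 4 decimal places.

Heun on (p,q): k1 = f(s_n, state_n); k2 = f(s_n + h, state_n + h·k1); state_{n+1} = state_n + (h/2)·(k1 + k2).
1.200000: (0.700000, -0.720000)
  k1 = (0.306016, 0.504000)
  predictor → (0.810166, -0.538560)
  k2 = (0.589730, 0.436323)
  → (0.861234, -0.550742)
1.560000: (0.861234, -0.550742)
  k1 = (0.630714, 0.474318)
  predictor → (1.088291, -0.379987)
  k2 = (0.978554, 0.413537)
  → (1.150903, -0.390928)
(p(1.92), q(1.92)) ≈ (1.1509, -0.3909)

1.1509, -0.3909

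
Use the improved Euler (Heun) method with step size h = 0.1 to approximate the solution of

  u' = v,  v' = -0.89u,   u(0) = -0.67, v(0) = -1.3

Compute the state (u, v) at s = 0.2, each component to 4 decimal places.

Heun on (u,v): k1 = f(s_n, state_n); k2 = f(s_n + h, state_n + h·k1); state_{n+1} = state_n + (h/2)·(k1 + k2).
0.000000: (-0.670000, -1.300000)
  k1 = (-1.300000, 0.596300)
  predictor → (-0.800000, -1.240370)
  k2 = (-1.240370, 0.712000)
  → (-0.797019, -1.234585)
0.100000: (-0.797019, -1.234585)
  k1 = (-1.234585, 0.709346)
  predictor → (-0.920477, -1.163650)
  k2 = (-1.163650, 0.819225)
  → (-0.916930, -1.158156)
(u(0.2), v(0.2)) ≈ (-0.9169, -1.1582)

-0.9169, -1.1582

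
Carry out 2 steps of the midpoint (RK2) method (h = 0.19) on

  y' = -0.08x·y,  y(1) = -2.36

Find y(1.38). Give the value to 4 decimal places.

Midpoint: k1 = f(x_n, y_n); k2 = f(x_n + h/2, y_n + (h/2)·k1); y_{n+1} = y_n + h·k2.
x=1.000000, y=-2.360000:
  k1 = f(1.000000, -2.360000) = 0.188800
  k2 = f(1.095000, -2.342064) = 0.205165
  y ← -2.360000 + 0.19·0.205165 = -2.321019
x=1.190000, y=-2.321019:
  k1 = f(1.190000, -2.321019) = 0.220961
  k2 = f(1.285000, -2.300027) = 0.236443
  y ← -2.321019 + 0.19·0.236443 = -2.276095
y(1.38) ≈ -2.2761

-2.2761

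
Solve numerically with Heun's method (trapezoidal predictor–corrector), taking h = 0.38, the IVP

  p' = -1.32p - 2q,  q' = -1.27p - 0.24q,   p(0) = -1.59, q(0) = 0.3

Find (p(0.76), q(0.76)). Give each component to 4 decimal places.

Heun on (p,q): k1 = f(t_n, state_n); k2 = f(t_n + h, state_n + h·k1); state_{n+1} = state_n + (h/2)·(k1 + k2).
0.000000: (-1.590000, 0.300000)
  k1 = (1.498800, 1.947300)
  predictor → (-1.020456, 1.039974)
  k2 = (-0.732946, 1.046385)
  → (-1.444488, 0.868800)
0.380000: (-1.444488, 0.868800)
  k1 = (0.169123, 1.625987)
  predictor → (-1.380221, 1.486675)
  k2 = (-1.151459, 1.396078)
  → (-1.631132, 1.442993)
(p(0.76), q(0.76)) ≈ (-1.6311, 1.4430)

-1.6311, 1.4430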